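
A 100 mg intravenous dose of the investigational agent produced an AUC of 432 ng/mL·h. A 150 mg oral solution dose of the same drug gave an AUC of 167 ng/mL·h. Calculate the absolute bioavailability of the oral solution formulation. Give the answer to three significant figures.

F = (AUC_ev / D_ev) / (AUC_iv / D_iv)
  = (167/150) / (432/100)
  = 1.11333 / 4.32 = 0.2577

F = 0.258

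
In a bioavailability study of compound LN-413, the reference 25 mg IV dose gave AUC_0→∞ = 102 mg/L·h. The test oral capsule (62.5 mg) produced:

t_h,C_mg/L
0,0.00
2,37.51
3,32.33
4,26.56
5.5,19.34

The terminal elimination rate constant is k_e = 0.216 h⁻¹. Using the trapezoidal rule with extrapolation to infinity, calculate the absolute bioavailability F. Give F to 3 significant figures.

F = 0.886

Trapezoidal AUC_0→5.5 (oral capsule):
  [0→2]: (0.00+37.51)/2 × 2 = 37.51
  [2→3]: (37.51+32.33)/2 × 1 = 34.92
  [3→4]: (32.33+26.56)/2 × 1 = 29.445
  [4→5.5]: (26.56+19.34)/2 × 1.5 = 34.425
  Sum = 136.3 mg/L·h
Tail: C_last/k_e = 19.34/0.216 = 89.537
AUC_0→∞ (oral capsule) = 136.3 + 89.537 = 225.837 mg/L·h
F = (AUC_ev/D_ev)/(AUC_iv/D_iv) = (225.837/62.5)/(102/25) = 3.613392/4.08 = 0.8856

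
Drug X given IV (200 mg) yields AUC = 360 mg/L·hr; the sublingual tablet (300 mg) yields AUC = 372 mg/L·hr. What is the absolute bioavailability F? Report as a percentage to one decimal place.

F = 68.9%

F = (AUC_ev / D_ev) / (AUC_iv / D_iv)
  = (372/300) / (360/200)
  = 1.24 / 1.8 = 0.6889
  = 68.89%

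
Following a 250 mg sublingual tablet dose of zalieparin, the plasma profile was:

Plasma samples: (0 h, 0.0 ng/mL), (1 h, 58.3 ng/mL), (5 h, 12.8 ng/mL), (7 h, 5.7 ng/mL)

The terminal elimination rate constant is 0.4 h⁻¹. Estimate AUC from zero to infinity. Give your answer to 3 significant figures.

AUC = 204 ng/mL·h

Trapezoidal AUC_0→7:
  [0→1]: (0.0+58.3)/2 × 1 = 29.15
  [1→5]: (58.3+12.8)/2 × 4 = 142.2
  [5→7]: (12.8+5.7)/2 × 2 = 18.5
  Sum = 189.85 ng/mL·h
Extrapolated tail: C_last / k_e = 5.7 / 0.4 = 14.250
AUC_0→∞ = 189.85 + 14.250 = 204.1 ng/mL·h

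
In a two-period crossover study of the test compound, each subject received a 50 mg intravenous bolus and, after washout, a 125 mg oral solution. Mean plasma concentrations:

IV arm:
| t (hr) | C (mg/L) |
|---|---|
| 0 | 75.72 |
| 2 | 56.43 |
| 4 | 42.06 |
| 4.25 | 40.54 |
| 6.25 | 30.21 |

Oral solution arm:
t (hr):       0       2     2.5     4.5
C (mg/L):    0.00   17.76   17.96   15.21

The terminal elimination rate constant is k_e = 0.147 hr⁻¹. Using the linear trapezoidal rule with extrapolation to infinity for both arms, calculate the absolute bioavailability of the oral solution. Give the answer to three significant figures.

F = 0.126

Trapezoidal AUC_0→6.25 (IV):
  [0→2]: (75.72+56.43)/2 × 2 = 132.15
  [2→4]: (56.43+42.06)/2 × 2 = 98.49
  [4→4.25]: (42.06+40.54)/2 × 0.25 = 10.325
  [4.25→6.25]: (40.54+30.21)/2 × 2 = 70.75
  Sum = 311.715 mg/L·hr
IV tail: 30.21/0.147 = 205.510; AUC_iv,0→∞ = 311.715 + 205.510 = 517.225 mg/L·hr
Trapezoidal AUC_0→4.5 (oral solution):
  [0→2]: (0.00+17.76)/2 × 2 = 17.76
  [2→2.5]: (17.76+17.96)/2 × 0.5 = 8.93
  [2.5→4.5]: (17.96+15.21)/2 × 2 = 33.17
  Sum = 59.86 mg/L·hr
oral solution tail: 15.21/0.147 = 103.469; AUC_ev,0→∞ = 59.86 + 103.469 = 163.329 mg/L·hr
F = (AUC_ev/D_ev)/(AUC_iv/D_iv) = (163.329/125)/(517.225/50) = 1.306632/10.3445 = 0.1263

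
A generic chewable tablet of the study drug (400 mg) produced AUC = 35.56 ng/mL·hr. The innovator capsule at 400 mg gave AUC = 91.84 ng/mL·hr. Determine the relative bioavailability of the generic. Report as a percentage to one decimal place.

F_rel = (AUC_test/D_test) / (AUC_ref/D_ref)
      = (35.56/400) / (91.84/400)
      = 0.0889 / 0.2296 = 0.3872 = 38.72%

F_rel = 38.7%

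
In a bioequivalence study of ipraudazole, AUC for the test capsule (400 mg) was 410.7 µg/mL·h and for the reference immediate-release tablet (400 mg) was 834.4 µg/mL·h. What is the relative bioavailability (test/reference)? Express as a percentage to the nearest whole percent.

F_rel = 49%

F_rel = (AUC_test/D_test) / (AUC_ref/D_ref)
      = (410.7/400) / (834.4/400)
      = 1.02675 / 2.086 = 0.4922 = 49.22%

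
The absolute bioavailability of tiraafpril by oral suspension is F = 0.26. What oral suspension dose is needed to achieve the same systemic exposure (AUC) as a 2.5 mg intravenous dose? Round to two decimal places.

For equal systemic exposure: F × D_ev = D_iv
D_ev = D_iv / F = 2.5 / 0.26 = 9.61538 mg

D_oral = 9.62 mg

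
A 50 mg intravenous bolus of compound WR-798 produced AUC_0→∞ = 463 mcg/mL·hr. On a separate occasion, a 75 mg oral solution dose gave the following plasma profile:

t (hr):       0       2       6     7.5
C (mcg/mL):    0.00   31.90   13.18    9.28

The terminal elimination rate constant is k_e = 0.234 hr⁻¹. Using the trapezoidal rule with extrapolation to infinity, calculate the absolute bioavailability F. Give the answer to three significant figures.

Trapezoidal AUC_0→7.5 (oral solution):
  [0→2]: (0.00+31.90)/2 × 2 = 31.9
  [2→6]: (31.90+13.18)/2 × 4 = 90.16
  [6→7.5]: (13.18+9.28)/2 × 1.5 = 16.845
  Sum = 138.905 mcg/mL·hr
Tail: C_last/k_e = 9.28/0.234 = 39.658
AUC_0→∞ (oral solution) = 138.905 + 39.658 = 178.563 mcg/mL·hr
F = (AUC_ev/D_ev)/(AUC_iv/D_iv) = (178.563/75)/(463/50) = 2.38084/9.26 = 0.2571

F = 0.257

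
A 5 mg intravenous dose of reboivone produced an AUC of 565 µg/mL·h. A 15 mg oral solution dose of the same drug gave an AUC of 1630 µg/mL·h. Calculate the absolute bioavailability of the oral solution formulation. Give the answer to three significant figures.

F = (AUC_ev / D_ev) / (AUC_iv / D_iv)
  = (1630/15) / (565/5)
  = 108.667 / 113 = 0.9617

F = 0.962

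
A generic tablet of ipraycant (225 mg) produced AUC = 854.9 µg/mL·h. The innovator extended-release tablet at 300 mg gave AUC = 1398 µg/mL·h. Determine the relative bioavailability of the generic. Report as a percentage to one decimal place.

F_rel = (AUC_test/D_test) / (AUC_ref/D_ref)
      = (854.9/225) / (1398/300)
      = 3.79956 / 4.66 = 0.8154 = 81.54%

F_rel = 81.5%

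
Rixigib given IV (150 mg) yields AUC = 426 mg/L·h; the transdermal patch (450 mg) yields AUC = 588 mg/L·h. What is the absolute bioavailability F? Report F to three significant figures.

F = 0.460

F = (AUC_ev / D_ev) / (AUC_iv / D_iv)
  = (588/450) / (426/150)
  = 1.30667 / 2.84 = 0.4601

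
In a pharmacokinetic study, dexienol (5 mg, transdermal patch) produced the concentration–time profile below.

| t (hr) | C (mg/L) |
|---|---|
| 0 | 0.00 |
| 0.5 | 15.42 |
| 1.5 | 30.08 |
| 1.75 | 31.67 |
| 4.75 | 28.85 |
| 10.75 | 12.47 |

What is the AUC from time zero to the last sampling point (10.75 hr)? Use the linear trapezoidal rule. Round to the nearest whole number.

Trapezoidal AUC_0→10.75:
  [0→0.5]: (0.00+15.42)/2 × 0.5 = 3.855
  [0.5→1.5]: (15.42+30.08)/2 × 1 = 22.75
  [1.5→1.75]: (30.08+31.67)/2 × 0.25 = 7.71875
  [1.75→4.75]: (31.67+28.85)/2 × 3 = 90.78
  [4.75→10.75]: (28.85+12.47)/2 × 6 = 123.96
  Sum = 249.06375 mg/L·hr

AUC = 249 mg/L·hr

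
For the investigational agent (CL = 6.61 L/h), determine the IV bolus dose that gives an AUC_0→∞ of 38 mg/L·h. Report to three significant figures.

Dose = 251 mg

Dose_iv = CL × AUC_0→∞
     = 6.61 × 38 = 251.18 mg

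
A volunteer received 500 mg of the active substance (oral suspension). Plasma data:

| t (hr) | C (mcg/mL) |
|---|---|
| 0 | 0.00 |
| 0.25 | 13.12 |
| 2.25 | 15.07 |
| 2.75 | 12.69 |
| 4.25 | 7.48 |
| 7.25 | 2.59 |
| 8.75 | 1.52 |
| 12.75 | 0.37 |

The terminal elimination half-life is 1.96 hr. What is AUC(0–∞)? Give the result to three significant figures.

Trapezoidal AUC_0→12.75:
  [0→0.25]: (0.00+13.12)/2 × 0.25 = 1.64
  [0.25→2.25]: (13.12+15.07)/2 × 2 = 28.19
  [2.25→2.75]: (15.07+12.69)/2 × 0.5 = 6.94
  [2.75→4.25]: (12.69+7.48)/2 × 1.5 = 15.1275
  [4.25→7.25]: (7.48+2.59)/2 × 3 = 15.105
  [7.25→8.75]: (2.59+1.52)/2 × 1.5 = 3.0825
  [8.75→12.75]: (1.52+0.37)/2 × 4 = 3.78
  Sum = 73.865 mcg/mL·hr
k_e = ln2 / t½ = 0.693147 / 1.96 = 0.3536 hr^-1
Extrapolated tail: C_last / k_e = 0.37 / 0.3536 = 1.046
AUC_0→∞ = 73.865 + 1.046 = 74.911 mcg/mL·hr

AUC = 74.9 mcg/mL·hr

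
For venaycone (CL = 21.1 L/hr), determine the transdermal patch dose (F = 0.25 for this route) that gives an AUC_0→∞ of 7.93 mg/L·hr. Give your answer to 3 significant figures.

Dose = 669 mg

Dose = CL × AUC_0→∞ / F
     = 21.1 × 7.93 / 0.25 = 669.292 mg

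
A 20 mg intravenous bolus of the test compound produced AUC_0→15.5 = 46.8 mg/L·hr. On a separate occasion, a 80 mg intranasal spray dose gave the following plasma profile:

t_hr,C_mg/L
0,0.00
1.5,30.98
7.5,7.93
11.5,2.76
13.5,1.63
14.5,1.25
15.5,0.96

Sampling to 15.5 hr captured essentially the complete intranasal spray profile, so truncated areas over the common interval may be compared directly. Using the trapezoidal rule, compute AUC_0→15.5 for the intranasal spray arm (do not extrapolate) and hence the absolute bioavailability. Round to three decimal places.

F = 0.899

Trapezoidal AUC_0→15.5 (intranasal spray):
  [0→1.5]: (0.00+30.98)/2 × 1.5 = 23.235
  [1.5→7.5]: (30.98+7.93)/2 × 6 = 116.73
  [7.5→11.5]: (7.93+2.76)/2 × 4 = 21.38
  [11.5→13.5]: (2.76+1.63)/2 × 2 = 4.39
  [13.5→14.5]: (1.63+1.25)/2 × 1 = 1.44
  [14.5→15.5]: (1.25+0.96)/2 × 1 = 1.105
  Sum = 168.28 mg/L·hr
F = (AUC_ev/D_ev)/(AUC_iv/D_iv) = (168.28/80)/(46.8/20) = 2.1035/2.34 = 0.8989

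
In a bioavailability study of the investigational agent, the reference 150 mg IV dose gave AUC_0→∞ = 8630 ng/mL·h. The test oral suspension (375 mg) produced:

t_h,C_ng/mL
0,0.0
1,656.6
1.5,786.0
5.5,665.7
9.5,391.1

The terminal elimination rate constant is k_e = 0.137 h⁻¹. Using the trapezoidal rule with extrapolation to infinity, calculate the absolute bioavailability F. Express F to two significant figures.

F = 0.40

Trapezoidal AUC_0→9.5 (oral suspension):
  [0→1]: (0.0+656.6)/2 × 1 = 328.3
  [1→1.5]: (656.6+786.0)/2 × 0.5 = 360.65
  [1.5→5.5]: (786.0+665.7)/2 × 4 = 2903.4
  [5.5→9.5]: (665.7+391.1)/2 × 4 = 2113.6
  Sum = 5705.95 ng/mL·h
Tail: C_last/k_e = 391.1/0.137 = 2854.745
AUC_0→∞ (oral suspension) = 5705.95 + 2854.745 = 8560.695 ng/mL·h
F = (AUC_ev/D_ev)/(AUC_iv/D_iv) = (8560.695/375)/(8630/150) = 22.82852/57.5333 = 0.3968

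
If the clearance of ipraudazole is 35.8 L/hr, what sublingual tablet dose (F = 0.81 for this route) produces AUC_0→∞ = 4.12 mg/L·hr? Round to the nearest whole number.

Dose = CL × AUC_0→∞ / F
     = 35.8 × 4.12 / 0.81 = 182.094 mg

Dose = 182 mg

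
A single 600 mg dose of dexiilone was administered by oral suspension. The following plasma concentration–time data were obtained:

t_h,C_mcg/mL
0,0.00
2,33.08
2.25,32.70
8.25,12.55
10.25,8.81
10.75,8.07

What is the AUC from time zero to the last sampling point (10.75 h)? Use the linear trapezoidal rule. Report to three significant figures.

Trapezoidal AUC_0→10.75:
  [0→2]: (0.00+33.08)/2 × 2 = 33.08
  [2→2.25]: (33.08+32.70)/2 × 0.25 = 8.2225
  [2.25→8.25]: (32.70+12.55)/2 × 6 = 135.75
  [8.25→10.25]: (12.55+8.81)/2 × 2 = 21.36
  [10.25→10.75]: (8.81+8.07)/2 × 0.5 = 4.22
  Sum = 202.6325 mcg/mL·h

AUC = 203 mcg/mL·h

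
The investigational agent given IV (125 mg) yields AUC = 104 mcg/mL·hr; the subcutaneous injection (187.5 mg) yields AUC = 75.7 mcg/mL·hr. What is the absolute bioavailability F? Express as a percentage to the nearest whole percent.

F = 49%

F = (AUC_ev / D_ev) / (AUC_iv / D_iv)
  = (75.7/187.5) / (104/125)
  = 0.403733 / 0.832 = 0.4853
  = 48.53%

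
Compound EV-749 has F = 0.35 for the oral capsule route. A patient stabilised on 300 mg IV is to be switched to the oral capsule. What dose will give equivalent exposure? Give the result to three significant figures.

D_oral = 857 mg

For equal systemic exposure: F × D_ev = D_iv
D_ev = D_iv / F = 300 / 0.35 = 857.143 mg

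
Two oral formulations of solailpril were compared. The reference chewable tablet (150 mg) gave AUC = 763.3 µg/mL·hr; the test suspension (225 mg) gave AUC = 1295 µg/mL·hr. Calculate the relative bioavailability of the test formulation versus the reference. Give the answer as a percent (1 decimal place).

F_rel = (AUC_test/D_test) / (AUC_ref/D_ref)
      = (1295/225) / (763.3/150)
      = 5.75556 / 5.08867 = 1.1311 = 113.11%

F_rel = 113.1%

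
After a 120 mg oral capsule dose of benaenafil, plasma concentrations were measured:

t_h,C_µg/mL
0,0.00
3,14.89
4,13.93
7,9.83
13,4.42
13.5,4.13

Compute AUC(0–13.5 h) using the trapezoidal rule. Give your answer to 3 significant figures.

AUC = 117 µg/mL·h

Trapezoidal AUC_0→13.5:
  [0→3]: (0.00+14.89)/2 × 3 = 22.335
  [3→4]: (14.89+13.93)/2 × 1 = 14.41
  [4→7]: (13.93+9.83)/2 × 3 = 35.64
  [7→13]: (9.83+4.42)/2 × 6 = 42.75
  [13→13.5]: (4.42+4.13)/2 × 0.5 = 2.1375
  Sum = 117.2725 µg/mL·h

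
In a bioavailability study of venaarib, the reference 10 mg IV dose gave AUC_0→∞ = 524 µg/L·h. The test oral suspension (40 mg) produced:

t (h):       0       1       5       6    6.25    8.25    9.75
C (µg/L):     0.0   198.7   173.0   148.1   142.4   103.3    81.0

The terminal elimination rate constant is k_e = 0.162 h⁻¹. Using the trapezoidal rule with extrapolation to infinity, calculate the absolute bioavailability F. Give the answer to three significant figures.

Trapezoidal AUC_0→9.75 (oral suspension):
  [0→1]: (0.0+198.7)/2 × 1 = 99.35
  [1→5]: (198.7+173.0)/2 × 4 = 743.4
  [5→6]: (173.0+148.1)/2 × 1 = 160.55
  [6→6.25]: (148.1+142.4)/2 × 0.25 = 36.3125
  [6.25→8.25]: (142.4+103.3)/2 × 2 = 245.7
  [8.25→9.75]: (103.3+81.0)/2 × 1.5 = 138.225
  Sum = 1423.5375 µg/L·h
Tail: C_last/k_e = 81.0/0.162 = 500.000
AUC_0→∞ (oral suspension) = 1423.5375 + 500.000 = 1923.5375 µg/L·h
F = (AUC_ev/D_ev)/(AUC_iv/D_iv) = (1923.5375/40)/(524/10) = 48.0884/52.4 = 0.9177

F = 0.918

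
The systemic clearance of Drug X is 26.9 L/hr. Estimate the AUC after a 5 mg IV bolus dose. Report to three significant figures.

AUC_0→∞ = Dose_iv / CL
        = 5 / 26.9 = 0.185874 mg/L·hr

AUC = 0.186 mg/L·hr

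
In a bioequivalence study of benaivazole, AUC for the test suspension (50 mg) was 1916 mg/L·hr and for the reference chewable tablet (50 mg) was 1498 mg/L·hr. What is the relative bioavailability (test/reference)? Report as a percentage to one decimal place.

F_rel = (AUC_test/D_test) / (AUC_ref/D_ref)
      = (1916/50) / (1498/50)
      = 38.32 / 29.96 = 1.2790 = 127.90%

F_rel = 127.9%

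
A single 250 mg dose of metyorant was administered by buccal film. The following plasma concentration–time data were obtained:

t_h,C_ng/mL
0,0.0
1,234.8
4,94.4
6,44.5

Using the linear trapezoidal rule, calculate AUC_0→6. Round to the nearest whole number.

Trapezoidal AUC_0→6:
  [0→1]: (0.0+234.8)/2 × 1 = 117.4
  [1→4]: (234.8+94.4)/2 × 3 = 493.8
  [4→6]: (94.4+44.5)/2 × 2 = 138.9
  Sum = 750.1 ng/mL·h

AUC = 750 ng/mL·h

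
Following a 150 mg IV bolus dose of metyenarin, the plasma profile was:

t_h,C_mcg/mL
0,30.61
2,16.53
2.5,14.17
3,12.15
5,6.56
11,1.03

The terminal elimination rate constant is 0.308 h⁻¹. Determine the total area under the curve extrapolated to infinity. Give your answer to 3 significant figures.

AUC = 106 mcg/mL·h

Trapezoidal AUC_0→11:
  [0→2]: (30.61+16.53)/2 × 2 = 47.14
  [2→2.5]: (16.53+14.17)/2 × 0.5 = 7.675
  [2.5→3]: (14.17+12.15)/2 × 0.5 = 6.58
  [3→5]: (12.15+6.56)/2 × 2 = 18.71
  [5→11]: (6.56+1.03)/2 × 6 = 22.77
  Sum = 102.875 mcg/mL·h
Extrapolated tail: C_last / k_e = 1.03 / 0.308 = 3.344
AUC_0→∞ = 102.875 + 3.344 = 106.219 mcg/mL·h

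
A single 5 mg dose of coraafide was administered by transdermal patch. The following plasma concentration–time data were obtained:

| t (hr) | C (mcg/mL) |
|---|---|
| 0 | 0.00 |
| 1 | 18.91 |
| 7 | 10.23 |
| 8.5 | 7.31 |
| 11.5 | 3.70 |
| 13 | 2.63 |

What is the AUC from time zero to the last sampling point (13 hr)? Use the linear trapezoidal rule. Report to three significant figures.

Trapezoidal AUC_0→13:
  [0→1]: (0.00+18.91)/2 × 1 = 9.455
  [1→7]: (18.91+10.23)/2 × 6 = 87.42
  [7→8.5]: (10.23+7.31)/2 × 1.5 = 13.155
  [8.5→11.5]: (7.31+3.70)/2 × 3 = 16.515
  [11.5→13]: (3.70+2.63)/2 × 1.5 = 4.7475
  Sum = 131.2925 mcg/mL·hr

AUC = 131 mcg/mL·hr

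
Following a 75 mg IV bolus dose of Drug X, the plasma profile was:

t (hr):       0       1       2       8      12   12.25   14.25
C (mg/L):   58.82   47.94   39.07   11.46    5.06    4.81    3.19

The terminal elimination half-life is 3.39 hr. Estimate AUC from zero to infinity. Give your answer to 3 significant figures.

Trapezoidal AUC_0→14.25:
  [0→1]: (58.82+47.94)/2 × 1 = 53.38
  [1→2]: (47.94+39.07)/2 × 1 = 43.505
  [2→8]: (39.07+11.46)/2 × 6 = 151.59
  [8→12]: (11.46+5.06)/2 × 4 = 33.04
  [12→12.25]: (5.06+4.81)/2 × 0.25 = 1.23375
  [12.25→14.25]: (4.81+3.19)/2 × 2 = 8.0
  Sum = 290.74875 mg/L·hr
k_e = ln2 / t½ = 0.693147 / 3.39 = 0.2045 hr^-1
Extrapolated tail: C_last / k_e = 3.19 / 0.2045 = 15.599
AUC_0→∞ = 290.74875 + 15.599 = 306.34775 mg/L·hr

AUC = 306 mg/L·hr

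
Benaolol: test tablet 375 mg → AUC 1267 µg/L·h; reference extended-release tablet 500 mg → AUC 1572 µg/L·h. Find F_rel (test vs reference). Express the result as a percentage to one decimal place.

F_rel = 107.5%

F_rel = (AUC_test/D_test) / (AUC_ref/D_ref)
      = (1267/375) / (1572/500)
      = 3.37867 / 3.144 = 1.0746 = 107.46%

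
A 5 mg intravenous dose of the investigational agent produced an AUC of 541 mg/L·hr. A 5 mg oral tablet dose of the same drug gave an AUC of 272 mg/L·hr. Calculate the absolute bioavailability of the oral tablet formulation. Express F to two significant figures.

F = (AUC_ev / D_ev) / (AUC_iv / D_iv)
  = (272/5) / (541/5)
  = 54.4 / 108.2 = 0.5028

F = 0.50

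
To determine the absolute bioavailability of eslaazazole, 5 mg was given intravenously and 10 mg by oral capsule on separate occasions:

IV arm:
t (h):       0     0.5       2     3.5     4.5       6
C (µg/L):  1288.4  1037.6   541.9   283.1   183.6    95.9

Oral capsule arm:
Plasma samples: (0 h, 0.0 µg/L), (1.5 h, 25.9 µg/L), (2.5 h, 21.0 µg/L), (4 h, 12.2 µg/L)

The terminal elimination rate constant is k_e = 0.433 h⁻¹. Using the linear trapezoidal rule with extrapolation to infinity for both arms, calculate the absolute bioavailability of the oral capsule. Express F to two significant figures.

Trapezoidal AUC_0→6 (IV):
  [0→0.5]: (1288.4+1037.6)/2 × 0.5 = 581.5
  [0.5→2]: (1037.6+541.9)/2 × 1.5 = 1184.625
  [2→3.5]: (541.9+283.1)/2 × 1.5 = 618.75
  [3.5→4.5]: (283.1+183.6)/2 × 1 = 233.35
  [4.5→6]: (183.6+95.9)/2 × 1.5 = 209.625
  Sum = 2827.85 µg/L·h
IV tail: 95.9/0.433 = 221.478; AUC_iv,0→∞ = 2827.85 + 221.478 = 3049.328 µg/L·h
Trapezoidal AUC_0→4 (oral capsule):
  [0→1.5]: (0.0+25.9)/2 × 1.5 = 19.425
  [1.5→2.5]: (25.9+21.0)/2 × 1 = 23.45
  [2.5→4]: (21.0+12.2)/2 × 1.5 = 24.9
  Sum = 67.775 µg/L·h
oral capsule tail: 12.2/0.433 = 28.176; AUC_ev,0→∞ = 67.775 + 28.176 = 95.951 µg/L·h
F = (AUC_ev/D_ev)/(AUC_iv/D_iv) = (95.951/10)/(3049.328/5) = 9.5951/609.8656 = 0.0157

F = 0.016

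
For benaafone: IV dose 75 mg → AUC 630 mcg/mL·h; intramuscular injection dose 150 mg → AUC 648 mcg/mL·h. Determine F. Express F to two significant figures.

F = (AUC_ev / D_ev) / (AUC_iv / D_iv)
  = (648/150) / (630/75)
  = 4.32 / 8.4 = 0.5143

F = 0.51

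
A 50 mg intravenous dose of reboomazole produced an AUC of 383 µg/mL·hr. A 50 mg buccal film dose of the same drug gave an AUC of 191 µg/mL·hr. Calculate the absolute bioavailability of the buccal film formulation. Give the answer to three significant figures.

F = 0.499

F = (AUC_ev / D_ev) / (AUC_iv / D_iv)
  = (191/50) / (383/50)
  = 3.82 / 7.66 = 0.4987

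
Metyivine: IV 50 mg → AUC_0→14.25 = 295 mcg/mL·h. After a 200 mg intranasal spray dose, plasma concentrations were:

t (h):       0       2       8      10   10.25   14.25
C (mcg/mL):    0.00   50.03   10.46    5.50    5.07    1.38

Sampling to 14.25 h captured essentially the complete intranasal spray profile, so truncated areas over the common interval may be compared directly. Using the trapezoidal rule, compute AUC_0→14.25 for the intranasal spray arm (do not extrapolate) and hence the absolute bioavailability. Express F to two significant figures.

Trapezoidal AUC_0→14.25 (intranasal spray):
  [0→2]: (0.00+50.03)/2 × 2 = 50.03
  [2→8]: (50.03+10.46)/2 × 6 = 181.47
  [8→10]: (10.46+5.50)/2 × 2 = 15.96
  [10→10.25]: (5.50+5.07)/2 × 0.25 = 1.32125
  [10.25→14.25]: (5.07+1.38)/2 × 4 = 12.9
  Sum = 261.68125 mcg/mL·h
F = (AUC_ev/D_ev)/(AUC_iv/D_iv) = (261.68125/200)/(295/50) = 1.30841/5.9 = 0.2218

F = 0.22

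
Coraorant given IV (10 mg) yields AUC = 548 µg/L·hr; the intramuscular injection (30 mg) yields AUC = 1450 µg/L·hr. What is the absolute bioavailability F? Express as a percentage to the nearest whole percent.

F = 88%

F = (AUC_ev / D_ev) / (AUC_iv / D_iv)
  = (1450/30) / (548/10)
  = 48.3333 / 54.8 = 0.8820
  = 88.20%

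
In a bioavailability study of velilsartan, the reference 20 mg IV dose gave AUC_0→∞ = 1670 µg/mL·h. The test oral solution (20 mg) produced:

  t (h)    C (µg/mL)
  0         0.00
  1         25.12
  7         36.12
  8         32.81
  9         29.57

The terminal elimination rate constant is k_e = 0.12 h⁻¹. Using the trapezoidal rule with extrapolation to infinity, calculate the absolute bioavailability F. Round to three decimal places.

Trapezoidal AUC_0→9 (oral solution):
  [0→1]: (0.00+25.12)/2 × 1 = 12.56
  [1→7]: (25.12+36.12)/2 × 6 = 183.72
  [7→8]: (36.12+32.81)/2 × 1 = 34.465
  [8→9]: (32.81+29.57)/2 × 1 = 31.19
  Sum = 261.935 µg/mL·h
Tail: C_last/k_e = 29.57/0.12 = 246.417
AUC_0→∞ (oral solution) = 261.935 + 246.417 = 508.352 µg/mL·h
F = (AUC_ev/D_ev)/(AUC_iv/D_iv) = (508.352/20)/(1670/20) = 25.4176/83.5 = 0.3044

F = 0.304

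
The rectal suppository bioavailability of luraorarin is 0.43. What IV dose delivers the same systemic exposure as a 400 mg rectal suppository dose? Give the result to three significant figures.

D_iv = 172 mg

Systemic exposure from an extravascular dose = F × D_ev, so the equivalent IV dose is F × D_ev.
D_iv = F × D_ev = 0.43 × 400 = 172 mg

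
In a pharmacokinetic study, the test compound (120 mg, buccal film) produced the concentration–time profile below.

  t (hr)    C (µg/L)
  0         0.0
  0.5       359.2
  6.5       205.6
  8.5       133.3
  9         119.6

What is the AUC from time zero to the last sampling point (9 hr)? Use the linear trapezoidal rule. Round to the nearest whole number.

Trapezoidal AUC_0→9:
  [0→0.5]: (0.0+359.2)/2 × 0.5 = 89.8
  [0.5→6.5]: (359.2+205.6)/2 × 6 = 1694.4
  [6.5→8.5]: (205.6+133.3)/2 × 2 = 338.9
  [8.5→9]: (133.3+119.6)/2 × 0.5 = 63.225
  Sum = 2186.325 µg/L·hr

AUC = 2186 µg/L·hr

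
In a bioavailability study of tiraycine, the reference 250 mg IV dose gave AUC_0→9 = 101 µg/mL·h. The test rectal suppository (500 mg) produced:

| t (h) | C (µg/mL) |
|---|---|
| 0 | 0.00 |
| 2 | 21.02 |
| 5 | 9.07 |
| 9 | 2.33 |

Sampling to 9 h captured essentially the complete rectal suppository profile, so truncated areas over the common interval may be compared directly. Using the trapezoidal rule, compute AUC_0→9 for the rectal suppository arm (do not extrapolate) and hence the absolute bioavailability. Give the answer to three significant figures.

F = 0.440

Trapezoidal AUC_0→9 (rectal suppository):
  [0→2]: (0.00+21.02)/2 × 2 = 21.02
  [2→5]: (21.02+9.07)/2 × 3 = 45.135
  [5→9]: (9.07+2.33)/2 × 4 = 22.8
  Sum = 88.955 µg/mL·h
F = (AUC_ev/D_ev)/(AUC_iv/D_iv) = (88.955/500)/(101/250) = 0.17791/0.404 = 0.4404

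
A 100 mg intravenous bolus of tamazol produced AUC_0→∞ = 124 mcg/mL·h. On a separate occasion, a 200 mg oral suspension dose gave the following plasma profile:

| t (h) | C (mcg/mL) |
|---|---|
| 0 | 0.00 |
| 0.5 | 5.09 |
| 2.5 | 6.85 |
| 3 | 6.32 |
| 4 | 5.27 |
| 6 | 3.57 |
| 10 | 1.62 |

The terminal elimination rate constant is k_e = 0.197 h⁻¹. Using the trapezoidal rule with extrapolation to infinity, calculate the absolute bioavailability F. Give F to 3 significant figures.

Trapezoidal AUC_0→10 (oral suspension):
  [0→0.5]: (0.00+5.09)/2 × 0.5 = 1.2725
  [0.5→2.5]: (5.09+6.85)/2 × 2 = 11.94
  [2.5→3]: (6.85+6.32)/2 × 0.5 = 3.2925
  [3→4]: (6.32+5.27)/2 × 1 = 5.795
  [4→6]: (5.27+3.57)/2 × 2 = 8.84
  [6→10]: (3.57+1.62)/2 × 4 = 10.38
  Sum = 41.52 mcg/mL·h
Tail: C_last/k_e = 1.62/0.197 = 8.223
AUC_0→∞ (oral suspension) = 41.52 + 8.223 = 49.743 mcg/mL·h
F = (AUC_ev/D_ev)/(AUC_iv/D_iv) = (49.743/200)/(124/100) = 0.248715/1.24 = 0.2006

F = 0.201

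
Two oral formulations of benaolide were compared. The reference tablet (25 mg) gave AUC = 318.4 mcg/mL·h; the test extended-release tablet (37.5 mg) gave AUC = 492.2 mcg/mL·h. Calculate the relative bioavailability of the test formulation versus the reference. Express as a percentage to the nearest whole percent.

F_rel = (AUC_test/D_test) / (AUC_ref/D_ref)
      = (492.2/37.5) / (318.4/25)
      = 13.1253 / 12.736 = 1.0306 = 103.06%

F_rel = 103%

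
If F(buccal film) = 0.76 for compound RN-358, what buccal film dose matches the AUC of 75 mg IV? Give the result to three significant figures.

For equal systemic exposure: F × D_ev = D_iv
D_ev = D_iv / F = 75 / 0.76 = 98.6842 mg

D_buccal = 98.7 mg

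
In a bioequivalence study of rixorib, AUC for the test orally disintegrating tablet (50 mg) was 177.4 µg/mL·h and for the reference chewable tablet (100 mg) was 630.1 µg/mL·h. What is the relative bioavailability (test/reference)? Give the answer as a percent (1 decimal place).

F_rel = 56.3%

F_rel = (AUC_test/D_test) / (AUC_ref/D_ref)
      = (177.4/50) / (630.1/100)
      = 3.548 / 6.301 = 0.5631 = 56.31%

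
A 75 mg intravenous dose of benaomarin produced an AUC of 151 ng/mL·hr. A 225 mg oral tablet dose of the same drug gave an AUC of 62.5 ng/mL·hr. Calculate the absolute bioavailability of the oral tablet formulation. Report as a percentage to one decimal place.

F = (AUC_ev / D_ev) / (AUC_iv / D_iv)
  = (62.5/225) / (151/75)
  = 0.277778 / 2.01333 = 0.1380
  = 13.80%

F = 13.8%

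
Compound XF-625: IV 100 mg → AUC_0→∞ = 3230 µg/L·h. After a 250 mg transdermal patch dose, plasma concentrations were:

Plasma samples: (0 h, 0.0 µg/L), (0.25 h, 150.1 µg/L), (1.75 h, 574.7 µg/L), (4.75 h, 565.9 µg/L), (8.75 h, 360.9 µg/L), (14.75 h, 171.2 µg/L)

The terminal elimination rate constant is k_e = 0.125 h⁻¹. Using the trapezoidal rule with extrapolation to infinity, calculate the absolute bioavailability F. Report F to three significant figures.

Trapezoidal AUC_0→14.75 (transdermal patch):
  [0→0.25]: (0.0+150.1)/2 × 0.25 = 18.7625
  [0.25→1.75]: (150.1+574.7)/2 × 1.5 = 543.6
  [1.75→4.75]: (574.7+565.9)/2 × 3 = 1710.9
  [4.75→8.75]: (565.9+360.9)/2 × 4 = 1853.6
  [8.75→14.75]: (360.9+171.2)/2 × 6 = 1596.3
  Sum = 5723.1625 µg/L·h
Tail: C_last/k_e = 171.2/0.125 = 1369.600
AUC_0→∞ (transdermal patch) = 5723.1625 + 1369.600 = 7092.7625 µg/L·h
F = (AUC_ev/D_ev)/(AUC_iv/D_iv) = (7092.7625/250)/(3230/100) = 28.37105/32.3 = 0.8784

F = 0.878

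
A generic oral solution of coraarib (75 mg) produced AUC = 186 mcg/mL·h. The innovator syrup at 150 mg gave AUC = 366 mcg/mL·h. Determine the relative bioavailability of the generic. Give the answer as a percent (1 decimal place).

F_rel = (AUC_test/D_test) / (AUC_ref/D_ref)
      = (186/75) / (366/150)
      = 2.48 / 2.44 = 1.0164 = 101.64%

F_rel = 101.6%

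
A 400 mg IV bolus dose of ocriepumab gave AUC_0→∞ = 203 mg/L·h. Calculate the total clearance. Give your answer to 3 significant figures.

CL = Dose_iv / AUC_0→∞
   = 400 / 203 = 1.97044 L/h

CL = 1.97 L/h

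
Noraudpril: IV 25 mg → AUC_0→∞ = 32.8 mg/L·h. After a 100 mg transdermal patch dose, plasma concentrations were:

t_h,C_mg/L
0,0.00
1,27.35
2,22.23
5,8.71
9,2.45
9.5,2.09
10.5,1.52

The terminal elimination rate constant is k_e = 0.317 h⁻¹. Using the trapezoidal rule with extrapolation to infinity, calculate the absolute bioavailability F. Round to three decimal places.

Trapezoidal AUC_0→10.5 (transdermal patch):
  [0→1]: (0.00+27.35)/2 × 1 = 13.675
  [1→2]: (27.35+22.23)/2 × 1 = 24.79
  [2→5]: (22.23+8.71)/2 × 3 = 46.41
  [5→9]: (8.71+2.45)/2 × 4 = 22.32
  [9→9.5]: (2.45+2.09)/2 × 0.5 = 1.135
  [9.5→10.5]: (2.09+1.52)/2 × 1 = 1.805
  Sum = 110.135 mg/L·h
Tail: C_last/k_e = 1.52/0.317 = 4.795
AUC_0→∞ (transdermal patch) = 110.135 + 4.795 = 114.93 mg/L·h
F = (AUC_ev/D_ev)/(AUC_iv/D_iv) = (114.93/100)/(32.8/25) = 1.1493/1.312 = 0.8760

F = 0.876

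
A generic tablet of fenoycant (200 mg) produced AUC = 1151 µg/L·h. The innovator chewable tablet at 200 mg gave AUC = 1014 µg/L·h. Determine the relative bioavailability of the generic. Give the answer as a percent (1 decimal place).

F_rel = (AUC_test/D_test) / (AUC_ref/D_ref)
      = (1151/200) / (1014/200)
      = 5.755 / 5.07 = 1.1351 = 113.51%

F_rel = 113.5%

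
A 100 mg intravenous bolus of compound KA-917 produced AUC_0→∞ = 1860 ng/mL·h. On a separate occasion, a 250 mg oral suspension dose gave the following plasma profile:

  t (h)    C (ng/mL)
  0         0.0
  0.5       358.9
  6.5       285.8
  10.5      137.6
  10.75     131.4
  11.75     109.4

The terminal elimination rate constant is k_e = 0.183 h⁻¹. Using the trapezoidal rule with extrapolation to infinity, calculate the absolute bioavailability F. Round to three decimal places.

F = 0.779

Trapezoidal AUC_0→11.75 (oral suspension):
  [0→0.5]: (0.0+358.9)/2 × 0.5 = 89.725
  [0.5→6.5]: (358.9+285.8)/2 × 6 = 1934.1
  [6.5→10.5]: (285.8+137.6)/2 × 4 = 846.8
  [10.5→10.75]: (137.6+131.4)/2 × 0.25 = 33.625
  [10.75→11.75]: (131.4+109.4)/2 × 1 = 120.4
  Sum = 3024.65 ng/mL·h
Tail: C_last/k_e = 109.4/0.183 = 597.814
AUC_0→∞ (oral suspension) = 3024.65 + 597.814 = 3622.464 ng/mL·h
F = (AUC_ev/D_ev)/(AUC_iv/D_iv) = (3622.464/250)/(1860/100) = 14.489856/18.6 = 0.7790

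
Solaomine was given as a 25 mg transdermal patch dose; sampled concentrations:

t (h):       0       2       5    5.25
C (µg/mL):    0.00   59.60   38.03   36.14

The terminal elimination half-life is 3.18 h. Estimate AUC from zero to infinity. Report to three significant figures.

Trapezoidal AUC_0→5.25:
  [0→2]: (0.00+59.60)/2 × 2 = 59.6
  [2→5]: (59.60+38.03)/2 × 3 = 146.445
  [5→5.25]: (38.03+36.14)/2 × 0.25 = 9.27125
  Sum = 215.31625 µg/mL·h
k_e = ln2 / t½ = 0.693147 / 3.18 = 0.2180 h^-1
Extrapolated tail: C_last / k_e = 36.14 / 0.218 = 165.780
AUC_0→∞ = 215.31625 + 165.780 = 381.09625 µg/mL·h

AUC = 381 µg/mL·h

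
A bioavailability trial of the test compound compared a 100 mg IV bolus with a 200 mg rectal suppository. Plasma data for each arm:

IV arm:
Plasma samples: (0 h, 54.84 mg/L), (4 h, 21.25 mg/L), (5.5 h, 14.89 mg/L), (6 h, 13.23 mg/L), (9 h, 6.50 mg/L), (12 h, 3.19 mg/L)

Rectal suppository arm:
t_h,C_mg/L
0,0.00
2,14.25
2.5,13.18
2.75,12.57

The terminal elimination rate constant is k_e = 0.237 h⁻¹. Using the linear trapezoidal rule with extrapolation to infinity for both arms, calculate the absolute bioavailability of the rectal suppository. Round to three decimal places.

Trapezoidal AUC_0→12 (IV):
  [0→4]: (54.84+21.25)/2 × 4 = 152.18
  [4→5.5]: (21.25+14.89)/2 × 1.5 = 27.105
  [5.5→6]: (14.89+13.23)/2 × 0.5 = 7.03
  [6→9]: (13.23+6.50)/2 × 3 = 29.595
  [9→12]: (6.50+3.19)/2 × 3 = 14.535
  Sum = 230.445 mg/L·h
IV tail: 3.19/0.237 = 13.460; AUC_iv,0→∞ = 230.445 + 13.460 = 243.905 mg/L·h
Trapezoidal AUC_0→2.75 (rectal suppository):
  [0→2]: (0.00+14.25)/2 × 2 = 14.25
  [2→2.5]: (14.25+13.18)/2 × 0.5 = 6.8575
  [2.5→2.75]: (13.18+12.57)/2 × 0.25 = 3.21875
  Sum = 24.32625 mg/L·h
rectal suppository tail: 12.57/0.237 = 53.038; AUC_ev,0→∞ = 24.32625 + 53.038 = 77.36425 mg/L·h
F = (AUC_ev/D_ev)/(AUC_iv/D_iv) = (77.36425/200)/(243.905/100) = 0.38682125/2.43905 = 0.1586

F = 0.159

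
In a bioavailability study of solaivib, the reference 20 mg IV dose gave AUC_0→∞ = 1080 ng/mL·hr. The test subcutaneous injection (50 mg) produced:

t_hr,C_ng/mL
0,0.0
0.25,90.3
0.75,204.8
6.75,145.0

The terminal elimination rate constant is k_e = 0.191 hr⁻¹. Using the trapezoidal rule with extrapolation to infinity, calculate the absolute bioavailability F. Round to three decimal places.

F = 0.701

Trapezoidal AUC_0→6.75 (subcutaneous injection):
  [0→0.25]: (0.0+90.3)/2 × 0.25 = 11.2875
  [0.25→0.75]: (90.3+204.8)/2 × 0.5 = 73.775
  [0.75→6.75]: (204.8+145.0)/2 × 6 = 1049.4
  Sum = 1134.4625 ng/mL·hr
Tail: C_last/k_e = 145.0/0.191 = 759.162
AUC_0→∞ (subcutaneous injection) = 1134.4625 + 759.162 = 1893.6245 ng/mL·hr
F = (AUC_ev/D_ev)/(AUC_iv/D_iv) = (1893.6245/50)/(1080/20) = 37.87249/54 = 0.7013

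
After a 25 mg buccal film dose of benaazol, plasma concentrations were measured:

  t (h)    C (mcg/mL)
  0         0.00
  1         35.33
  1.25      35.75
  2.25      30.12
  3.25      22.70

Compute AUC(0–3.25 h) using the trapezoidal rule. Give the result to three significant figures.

AUC = 85.9 mcg/mL·h

Trapezoidal AUC_0→3.25:
  [0→1]: (0.00+35.33)/2 × 1 = 17.665
  [1→1.25]: (35.33+35.75)/2 × 0.25 = 8.885
  [1.25→2.25]: (35.75+30.12)/2 × 1 = 32.935
  [2.25→3.25]: (30.12+22.70)/2 × 1 = 26.41
  Sum = 85.895 mcg/mL·h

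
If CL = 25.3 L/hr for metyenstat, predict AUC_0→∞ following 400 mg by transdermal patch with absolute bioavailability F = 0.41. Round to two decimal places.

AUC = 6.48 mg/L·hr

AUC_0→∞ = F × Dose / CL
        = 0.41 × 400 / 25.3 = 6.48221 mg/L·hr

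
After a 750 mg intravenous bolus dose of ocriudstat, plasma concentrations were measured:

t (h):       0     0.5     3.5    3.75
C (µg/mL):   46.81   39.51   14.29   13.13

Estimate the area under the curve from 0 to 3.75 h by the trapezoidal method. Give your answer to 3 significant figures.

Trapezoidal AUC_0→3.75:
  [0→0.5]: (46.81+39.51)/2 × 0.5 = 21.58
  [0.5→3.5]: (39.51+14.29)/2 × 3 = 80.7
  [3.5→3.75]: (14.29+13.13)/2 × 0.25 = 3.4275
  Sum = 105.7075 µg/mL·h

AUC = 106 µg/mL·h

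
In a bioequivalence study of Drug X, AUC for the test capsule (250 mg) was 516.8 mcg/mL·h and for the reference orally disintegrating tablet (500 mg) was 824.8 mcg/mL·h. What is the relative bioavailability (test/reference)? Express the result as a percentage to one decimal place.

F_rel = 125.3%

F_rel = (AUC_test/D_test) / (AUC_ref/D_ref)
      = (516.8/250) / (824.8/500)
      = 2.0672 / 1.6496 = 1.2532 = 125.32%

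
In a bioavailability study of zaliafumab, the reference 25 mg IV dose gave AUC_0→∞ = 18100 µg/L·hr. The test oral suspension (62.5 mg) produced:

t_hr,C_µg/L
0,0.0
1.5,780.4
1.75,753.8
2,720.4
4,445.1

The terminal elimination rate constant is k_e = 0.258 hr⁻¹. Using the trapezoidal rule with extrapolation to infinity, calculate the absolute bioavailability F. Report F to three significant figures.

F = 0.0851

Trapezoidal AUC_0→4 (oral suspension):
  [0→1.5]: (0.0+780.4)/2 × 1.5 = 585.3
  [1.5→1.75]: (780.4+753.8)/2 × 0.25 = 191.775
  [1.75→2]: (753.8+720.4)/2 × 0.25 = 184.275
  [2→4]: (720.4+445.1)/2 × 2 = 1165.5
  Sum = 2126.85 µg/L·hr
Tail: C_last/k_e = 445.1/0.258 = 1725.194
AUC_0→∞ (oral suspension) = 2126.85 + 1725.194 = 3852.044 µg/L·hr
F = (AUC_ev/D_ev)/(AUC_iv/D_iv) = (3852.044/62.5)/(18100/25) = 61.632704/724 = 0.0851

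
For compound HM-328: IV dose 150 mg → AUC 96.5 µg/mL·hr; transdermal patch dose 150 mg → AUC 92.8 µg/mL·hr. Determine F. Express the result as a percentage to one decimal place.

F = (AUC_ev / D_ev) / (AUC_iv / D_iv)
  = (92.8/150) / (96.5/150)
  = 0.618667 / 0.643333 = 0.9617
  = 96.17%

F = 96.2%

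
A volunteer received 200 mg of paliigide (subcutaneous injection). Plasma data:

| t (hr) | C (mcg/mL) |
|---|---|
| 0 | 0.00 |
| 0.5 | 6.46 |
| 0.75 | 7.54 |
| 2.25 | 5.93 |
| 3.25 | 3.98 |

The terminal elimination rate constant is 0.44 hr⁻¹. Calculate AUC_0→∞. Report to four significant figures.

AUC = 27.47 mcg/mL·hr

Trapezoidal AUC_0→3.25:
  [0→0.5]: (0.00+6.46)/2 × 0.5 = 1.615
  [0.5→0.75]: (6.46+7.54)/2 × 0.25 = 1.75
  [0.75→2.25]: (7.54+5.93)/2 × 1.5 = 10.1025
  [2.25→3.25]: (5.93+3.98)/2 × 1 = 4.955
  Sum = 18.4225 mcg/mL·hr
Extrapolated tail: C_last / k_e = 3.98 / 0.44 = 9.045
AUC_0→∞ = 18.4225 + 9.045 = 27.4675 mcg/mL·hr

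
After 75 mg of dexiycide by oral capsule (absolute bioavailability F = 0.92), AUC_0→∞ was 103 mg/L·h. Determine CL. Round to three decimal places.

CL = 0.670 L/h

CL = F × Dose / AUC_0→∞
   = 0.92 × 75 / 103 = 0.669903 L/h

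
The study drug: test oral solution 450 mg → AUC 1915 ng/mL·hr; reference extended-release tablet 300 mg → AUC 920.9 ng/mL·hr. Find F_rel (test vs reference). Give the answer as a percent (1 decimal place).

F_rel = 138.6%

F_rel = (AUC_test/D_test) / (AUC_ref/D_ref)
      = (1915/450) / (920.9/300)
      = 4.25556 / 3.06967 = 1.3863 = 138.63%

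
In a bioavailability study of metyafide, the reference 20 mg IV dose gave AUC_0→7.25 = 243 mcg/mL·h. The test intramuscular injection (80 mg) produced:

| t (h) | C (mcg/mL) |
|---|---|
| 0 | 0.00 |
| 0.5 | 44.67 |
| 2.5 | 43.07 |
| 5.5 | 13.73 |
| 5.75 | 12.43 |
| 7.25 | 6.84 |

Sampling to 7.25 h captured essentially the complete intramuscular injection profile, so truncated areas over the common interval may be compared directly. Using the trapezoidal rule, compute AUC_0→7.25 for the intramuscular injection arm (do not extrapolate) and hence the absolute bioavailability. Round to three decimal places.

F = 0.208

Trapezoidal AUC_0→7.25 (intramuscular injection):
  [0→0.5]: (0.00+44.67)/2 × 0.5 = 11.1675
  [0.5→2.5]: (44.67+43.07)/2 × 2 = 87.74
  [2.5→5.5]: (43.07+13.73)/2 × 3 = 85.2
  [5.5→5.75]: (13.73+12.43)/2 × 0.25 = 3.27
  [5.75→7.25]: (12.43+6.84)/2 × 1.5 = 14.4525
  Sum = 201.83 mcg/mL·h
F = (AUC_ev/D_ev)/(AUC_iv/D_iv) = (201.83/80)/(243/20) = 2.522875/12.15 = 0.2076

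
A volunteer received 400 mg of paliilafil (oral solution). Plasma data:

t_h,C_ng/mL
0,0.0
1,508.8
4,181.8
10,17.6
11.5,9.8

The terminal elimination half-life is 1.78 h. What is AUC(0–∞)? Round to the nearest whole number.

AUC = 1934 ng/mL·h

Trapezoidal AUC_0→11.5:
  [0→1]: (0.0+508.8)/2 × 1 = 254.4
  [1→4]: (508.8+181.8)/2 × 3 = 1035.9
  [4→10]: (181.8+17.6)/2 × 6 = 598.2
  [10→11.5]: (17.6+9.8)/2 × 1.5 = 20.55
  Sum = 1909.05 ng/mL·h
k_e = ln2 / t½ = 0.693147 / 1.78 = 0.3894 h^-1
Extrapolated tail: C_last / k_e = 9.8 / 0.3894 = 25.167
AUC_0→∞ = 1909.05 + 25.167 = 1934.217 ng/mL·h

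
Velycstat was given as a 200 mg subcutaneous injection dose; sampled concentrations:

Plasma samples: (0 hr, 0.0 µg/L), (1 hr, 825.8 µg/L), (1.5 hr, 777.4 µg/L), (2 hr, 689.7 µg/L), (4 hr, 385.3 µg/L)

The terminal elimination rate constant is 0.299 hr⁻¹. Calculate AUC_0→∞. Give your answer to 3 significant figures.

AUC = 3540 µg/L·hr

Trapezoidal AUC_0→4:
  [0→1]: (0.0+825.8)/2 × 1 = 412.9
  [1→1.5]: (825.8+777.4)/2 × 0.5 = 400.8
  [1.5→2]: (777.4+689.7)/2 × 0.5 = 366.775
  [2→4]: (689.7+385.3)/2 × 2 = 1075.0
  Sum = 2255.475 µg/L·hr
Extrapolated tail: C_last / k_e = 385.3 / 0.299 = 1288.629
AUC_0→∞ = 2255.475 + 1288.629 = 3544.104 µg/L·hr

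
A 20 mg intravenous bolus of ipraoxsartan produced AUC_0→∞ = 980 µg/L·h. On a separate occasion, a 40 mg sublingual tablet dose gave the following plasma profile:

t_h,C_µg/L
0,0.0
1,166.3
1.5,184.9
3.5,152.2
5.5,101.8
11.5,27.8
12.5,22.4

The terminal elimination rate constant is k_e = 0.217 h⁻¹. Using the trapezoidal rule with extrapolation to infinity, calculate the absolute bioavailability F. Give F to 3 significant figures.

F = 0.653

Trapezoidal AUC_0→12.5 (sublingual tablet):
  [0→1]: (0.0+166.3)/2 × 1 = 83.15
  [1→1.5]: (166.3+184.9)/2 × 0.5 = 87.8
  [1.5→3.5]: (184.9+152.2)/2 × 2 = 337.1
  [3.5→5.5]: (152.2+101.8)/2 × 2 = 254.0
  [5.5→11.5]: (101.8+27.8)/2 × 6 = 388.8
  [11.5→12.5]: (27.8+22.4)/2 × 1 = 25.1
  Sum = 1175.95 µg/L·h
Tail: C_last/k_e = 22.4/0.217 = 103.226
AUC_0→∞ (sublingual tablet) = 1175.95 + 103.226 = 1279.176 µg/L·h
F = (AUC_ev/D_ev)/(AUC_iv/D_iv) = (1279.176/40)/(980/20) = 31.9794/49 = 0.6526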